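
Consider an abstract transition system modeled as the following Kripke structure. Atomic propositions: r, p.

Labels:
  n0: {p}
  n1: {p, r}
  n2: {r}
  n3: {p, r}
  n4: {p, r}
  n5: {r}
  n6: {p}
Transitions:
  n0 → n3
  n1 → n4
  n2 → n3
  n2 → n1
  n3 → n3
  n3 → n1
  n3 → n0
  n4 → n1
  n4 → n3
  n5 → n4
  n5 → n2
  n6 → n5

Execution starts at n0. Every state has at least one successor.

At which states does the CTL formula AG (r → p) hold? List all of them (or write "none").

{n0, n1, n3, n4}

States satisfying r → p: {n0, n1, n3, n4, n6}.
States satisfying AG (r → p): {n0, n1, n3, n4}.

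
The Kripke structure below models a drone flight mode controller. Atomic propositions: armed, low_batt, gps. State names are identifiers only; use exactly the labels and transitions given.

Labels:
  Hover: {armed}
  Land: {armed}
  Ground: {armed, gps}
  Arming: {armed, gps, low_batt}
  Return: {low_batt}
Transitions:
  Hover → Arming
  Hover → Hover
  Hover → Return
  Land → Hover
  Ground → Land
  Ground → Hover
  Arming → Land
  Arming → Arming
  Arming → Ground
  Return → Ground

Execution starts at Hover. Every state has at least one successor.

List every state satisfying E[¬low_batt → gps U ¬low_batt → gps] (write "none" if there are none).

States satisfying ¬low_batt → gps: {Ground, Arming, Return}.
States satisfying E[¬low_batt → gps U ¬low_batt → gps]: {Ground, Arming, Return}.

{Ground, Arming, Return}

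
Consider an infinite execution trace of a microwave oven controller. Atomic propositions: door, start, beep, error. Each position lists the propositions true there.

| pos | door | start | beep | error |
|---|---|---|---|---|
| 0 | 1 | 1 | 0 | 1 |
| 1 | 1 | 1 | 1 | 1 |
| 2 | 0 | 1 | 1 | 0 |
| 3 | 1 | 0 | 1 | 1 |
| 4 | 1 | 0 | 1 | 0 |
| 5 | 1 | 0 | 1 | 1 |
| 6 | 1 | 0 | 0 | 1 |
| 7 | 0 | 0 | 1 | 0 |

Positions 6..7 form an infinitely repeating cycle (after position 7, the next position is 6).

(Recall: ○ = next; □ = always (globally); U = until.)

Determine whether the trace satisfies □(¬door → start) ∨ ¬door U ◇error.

¬door → start must hold at every position from 0 onward. It fails at position 7, so □(¬door → start) is false.
Positions where ¬door holds: 2, 7.
Check start at each: 2→ok, 7→fails.
Walking from position 0: ◇error first holds at position 0, and ¬door holds at every earlier position along the way, so ¬door U ◇error holds.
At position 0: □(¬door → start) is false; ¬door U ◇error is true; so □(¬door → start) ∨ ¬door U ◇error is true.

Holds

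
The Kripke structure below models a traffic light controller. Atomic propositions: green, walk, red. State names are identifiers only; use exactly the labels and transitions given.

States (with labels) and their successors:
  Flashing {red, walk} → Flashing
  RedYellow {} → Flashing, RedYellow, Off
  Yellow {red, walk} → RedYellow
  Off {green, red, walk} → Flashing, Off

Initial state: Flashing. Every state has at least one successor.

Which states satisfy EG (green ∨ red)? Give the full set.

States satisfying green ∨ red: {Flashing, Yellow, Off}.
States satisfying EG (green ∨ red): {Flashing, Off}.

{Flashing, Off}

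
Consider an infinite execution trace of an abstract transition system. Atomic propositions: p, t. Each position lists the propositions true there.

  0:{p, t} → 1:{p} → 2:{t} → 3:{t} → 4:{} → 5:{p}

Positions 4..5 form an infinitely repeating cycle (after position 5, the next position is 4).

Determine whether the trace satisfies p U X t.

Walking from position 0: X t first holds at position 1, and p holds at every earlier position along the way, so p U X t holds.

Yes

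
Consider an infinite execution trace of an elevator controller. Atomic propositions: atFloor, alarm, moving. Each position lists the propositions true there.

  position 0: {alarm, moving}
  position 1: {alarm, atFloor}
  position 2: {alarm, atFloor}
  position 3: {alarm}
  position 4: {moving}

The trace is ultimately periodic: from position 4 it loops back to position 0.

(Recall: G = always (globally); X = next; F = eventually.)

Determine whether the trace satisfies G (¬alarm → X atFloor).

¬alarm → X atFloor must hold at every position from 0 onward. It fails at position 4, so G (¬alarm → X atFloor) is false.
Positions where ¬alarm holds: 4.
Check X atFloor at each: 4→fails.

Violated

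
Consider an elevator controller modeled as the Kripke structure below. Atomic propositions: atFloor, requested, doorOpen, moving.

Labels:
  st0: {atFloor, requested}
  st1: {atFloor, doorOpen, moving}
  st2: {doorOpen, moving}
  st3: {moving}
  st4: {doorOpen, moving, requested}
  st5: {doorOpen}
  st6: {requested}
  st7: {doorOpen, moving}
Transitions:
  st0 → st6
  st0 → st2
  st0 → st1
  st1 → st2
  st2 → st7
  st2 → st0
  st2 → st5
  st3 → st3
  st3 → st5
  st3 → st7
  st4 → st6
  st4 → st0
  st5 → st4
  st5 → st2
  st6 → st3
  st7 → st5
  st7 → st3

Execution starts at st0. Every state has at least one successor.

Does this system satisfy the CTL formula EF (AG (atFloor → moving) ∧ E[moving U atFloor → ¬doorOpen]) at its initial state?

Does not hold

States satisfying EF (AG (atFloor → moving) ∧ E[moving U atFloor → ¬doorOpen]): ∅.
No suitable path/successor from st0 witnesses the formula.
st0 ∉ Sat(EF (AG (atFloor → moving) ∧ E[moving U atFloor → ¬doorOpen])).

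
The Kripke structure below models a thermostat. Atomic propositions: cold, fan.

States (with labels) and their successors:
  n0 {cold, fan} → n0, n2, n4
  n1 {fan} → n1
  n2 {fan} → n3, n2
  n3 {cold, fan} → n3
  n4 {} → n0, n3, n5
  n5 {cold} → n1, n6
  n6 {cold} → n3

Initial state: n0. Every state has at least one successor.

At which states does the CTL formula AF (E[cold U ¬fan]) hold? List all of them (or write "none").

{n0, n4, n5, n6}

States satisfying E[cold U ¬fan]: {n0, n4, n5, n6}.
States satisfying AF (E[cold U ¬fan]): {n0, n4, n5, n6}.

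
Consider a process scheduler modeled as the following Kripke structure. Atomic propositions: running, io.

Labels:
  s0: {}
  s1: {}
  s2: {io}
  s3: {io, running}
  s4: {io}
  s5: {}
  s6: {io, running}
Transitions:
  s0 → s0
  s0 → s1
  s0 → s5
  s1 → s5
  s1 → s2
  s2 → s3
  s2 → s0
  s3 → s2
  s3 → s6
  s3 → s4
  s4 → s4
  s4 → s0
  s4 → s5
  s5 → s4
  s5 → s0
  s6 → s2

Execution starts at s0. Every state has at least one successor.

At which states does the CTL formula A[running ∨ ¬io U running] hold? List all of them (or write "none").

States satisfying running ∨ ¬io: {s0, s1, s3, s5, s6}.
States satisfying running: {s3, s6}.
States satisfying A[running ∨ ¬io U running]: {s3, s6}.

{s3, s6}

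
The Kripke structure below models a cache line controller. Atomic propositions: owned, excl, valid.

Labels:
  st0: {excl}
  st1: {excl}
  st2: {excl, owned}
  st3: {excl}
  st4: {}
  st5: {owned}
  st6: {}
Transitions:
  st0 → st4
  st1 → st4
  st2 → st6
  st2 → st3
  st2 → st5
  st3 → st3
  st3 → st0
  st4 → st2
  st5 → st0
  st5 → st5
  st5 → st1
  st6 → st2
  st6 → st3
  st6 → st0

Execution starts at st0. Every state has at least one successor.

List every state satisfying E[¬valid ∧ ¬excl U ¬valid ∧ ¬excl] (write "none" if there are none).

{st4, st5, st6}

States satisfying ¬valid ∧ ¬excl: {st4, st5, st6}.
States satisfying E[¬valid ∧ ¬excl U ¬valid ∧ ¬excl]: {st4, st5, st6}.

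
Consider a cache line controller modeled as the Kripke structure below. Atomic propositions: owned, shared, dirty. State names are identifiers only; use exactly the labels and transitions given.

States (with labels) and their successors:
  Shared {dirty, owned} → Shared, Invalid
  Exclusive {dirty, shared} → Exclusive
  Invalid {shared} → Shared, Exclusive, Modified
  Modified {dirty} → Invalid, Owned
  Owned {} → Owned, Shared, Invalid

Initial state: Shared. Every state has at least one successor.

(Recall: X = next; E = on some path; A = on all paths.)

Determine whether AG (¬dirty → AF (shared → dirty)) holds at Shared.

Holds

States satisfying ¬dirty → AF (shared → dirty): {Shared, Exclusive, Invalid, Modified, Owned}.
States satisfying AG (¬dirty → AF (shared → dirty)): {Shared, Exclusive, Invalid, Modified, Owned}.
Every state reachable from Shared satisfies ¬dirty → AF (shared → dirty).
Shared ∈ Sat(AG (¬dirty → AF (shared → dirty))).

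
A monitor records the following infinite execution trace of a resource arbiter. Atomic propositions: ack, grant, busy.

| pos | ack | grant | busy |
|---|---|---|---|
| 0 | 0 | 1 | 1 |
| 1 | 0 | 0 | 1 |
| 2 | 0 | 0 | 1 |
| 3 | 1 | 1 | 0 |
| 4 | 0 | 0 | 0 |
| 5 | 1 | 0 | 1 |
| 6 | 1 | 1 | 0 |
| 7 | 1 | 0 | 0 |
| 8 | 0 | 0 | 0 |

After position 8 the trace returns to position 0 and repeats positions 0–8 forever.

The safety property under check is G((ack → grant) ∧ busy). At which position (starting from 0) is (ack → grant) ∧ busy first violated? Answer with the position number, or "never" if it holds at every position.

3

Check (ack → grant) ∧ busy at each position in order: 0 ✓, 1 ✓, 2 ✓.
At position 3 the labels are {ack, grant}, so (ack → grant) ∧ busy is false there. This is the first violation.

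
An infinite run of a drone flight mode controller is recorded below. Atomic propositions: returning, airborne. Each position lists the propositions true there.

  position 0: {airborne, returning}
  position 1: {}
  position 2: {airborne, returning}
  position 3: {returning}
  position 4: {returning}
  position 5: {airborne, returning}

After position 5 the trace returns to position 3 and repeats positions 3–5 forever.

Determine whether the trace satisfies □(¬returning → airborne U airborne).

¬returning → airborne U airborne must hold at every position from 0 onward. It fails at position 1, so □(¬returning → airborne U airborne) is false.
Positions where ¬returning holds: 1.
Check airborne U airborne at each: 1→fails.

Violated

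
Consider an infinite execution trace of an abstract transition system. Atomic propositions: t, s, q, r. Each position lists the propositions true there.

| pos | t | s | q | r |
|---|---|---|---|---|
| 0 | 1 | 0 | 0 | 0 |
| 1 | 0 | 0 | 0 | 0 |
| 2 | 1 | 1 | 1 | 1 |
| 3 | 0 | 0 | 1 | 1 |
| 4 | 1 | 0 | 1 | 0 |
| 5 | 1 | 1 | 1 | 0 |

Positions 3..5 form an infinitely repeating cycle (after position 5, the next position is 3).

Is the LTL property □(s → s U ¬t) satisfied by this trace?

s → s U ¬t holds at every position 0..5, and those are all positions ever visited, so □(s → s U ¬t) holds.
Positions where s holds: 2, 5.
Check s U ¬t at each: 2→ok, 5→ok.

Satisfied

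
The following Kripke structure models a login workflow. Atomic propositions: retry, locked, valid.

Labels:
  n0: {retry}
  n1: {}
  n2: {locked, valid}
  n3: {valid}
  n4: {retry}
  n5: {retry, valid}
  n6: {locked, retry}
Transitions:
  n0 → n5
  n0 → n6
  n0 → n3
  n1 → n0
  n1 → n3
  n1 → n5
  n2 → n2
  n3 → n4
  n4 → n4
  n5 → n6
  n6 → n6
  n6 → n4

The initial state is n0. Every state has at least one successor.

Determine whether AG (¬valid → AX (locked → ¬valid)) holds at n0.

Holds

States satisfying ¬valid → AX (locked → ¬valid): {n0, n1, n2, n3, n4, n5, n6}.
States satisfying AG (¬valid → AX (locked → ¬valid)): {n0, n1, n2, n3, n4, n5, n6}.
Every state reachable from n0 satisfies ¬valid → AX (locked → ¬valid).
n0 ∈ Sat(AG (¬valid → AX (locked → ¬valid))).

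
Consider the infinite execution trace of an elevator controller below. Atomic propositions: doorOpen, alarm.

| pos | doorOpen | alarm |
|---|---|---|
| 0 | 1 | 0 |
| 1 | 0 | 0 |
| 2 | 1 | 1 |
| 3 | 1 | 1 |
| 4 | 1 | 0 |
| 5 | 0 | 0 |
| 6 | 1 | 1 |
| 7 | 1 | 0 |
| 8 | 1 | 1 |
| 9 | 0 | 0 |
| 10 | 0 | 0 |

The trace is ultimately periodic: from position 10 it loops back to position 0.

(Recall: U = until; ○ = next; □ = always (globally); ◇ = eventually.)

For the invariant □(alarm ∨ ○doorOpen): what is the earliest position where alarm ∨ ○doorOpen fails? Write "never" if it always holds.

At position 0 the labels are {doorOpen} and the next position 1 has {}, so alarm ∨ ○doorOpen is false there. This is the first violation.

0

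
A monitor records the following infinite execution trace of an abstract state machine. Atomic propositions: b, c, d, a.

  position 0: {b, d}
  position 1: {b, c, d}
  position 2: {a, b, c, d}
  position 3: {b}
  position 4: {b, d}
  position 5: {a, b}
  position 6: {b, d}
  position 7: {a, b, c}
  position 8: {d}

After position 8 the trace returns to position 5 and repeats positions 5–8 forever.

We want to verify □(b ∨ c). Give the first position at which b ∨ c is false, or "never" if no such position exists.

Check b ∨ c at each position in order: 0 ✓, 1 ✓, 2 ✓, 3 ✓, 4 ✓, 5 ✓, 6 ✓, 7 ✓.
At position 8 the labels are {d}, so b ∨ c is false there. This is the first violation.

8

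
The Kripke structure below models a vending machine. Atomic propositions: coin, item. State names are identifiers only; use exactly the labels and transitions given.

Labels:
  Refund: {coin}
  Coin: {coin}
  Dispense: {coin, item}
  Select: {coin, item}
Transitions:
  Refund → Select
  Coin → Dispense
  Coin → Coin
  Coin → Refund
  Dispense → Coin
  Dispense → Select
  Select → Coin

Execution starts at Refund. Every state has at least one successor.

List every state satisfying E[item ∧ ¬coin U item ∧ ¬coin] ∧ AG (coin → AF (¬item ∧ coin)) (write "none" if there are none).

none

States satisfying item ∧ ¬coin: ∅.
States satisfying E[item ∧ ¬coin U item ∧ ¬coin]: ∅.
States satisfying coin → AF (¬item ∧ coin): {Refund, Coin, Dispense, Select}.
States satisfying AG (coin → AF (¬item ∧ coin)): {Refund, Coin, Dispense, Select}.
States satisfying E[item ∧ ¬coin U item ∧ ¬coin] ∧ AG (coin → AF (¬item ∧ coin)): ∅.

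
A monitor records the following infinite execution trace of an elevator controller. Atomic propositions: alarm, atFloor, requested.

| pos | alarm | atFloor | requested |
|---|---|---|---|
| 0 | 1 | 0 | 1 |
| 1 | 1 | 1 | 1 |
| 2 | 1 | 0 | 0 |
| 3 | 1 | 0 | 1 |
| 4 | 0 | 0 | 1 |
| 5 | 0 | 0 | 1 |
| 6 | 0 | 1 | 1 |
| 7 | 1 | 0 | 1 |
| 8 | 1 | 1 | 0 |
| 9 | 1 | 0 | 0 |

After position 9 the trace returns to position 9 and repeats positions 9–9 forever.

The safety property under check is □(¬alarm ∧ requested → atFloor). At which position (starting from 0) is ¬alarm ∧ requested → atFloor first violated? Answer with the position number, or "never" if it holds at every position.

4

Check ¬alarm ∧ requested → atFloor at each position in order: 0 ✓, 1 ✓, 2 ✓, 3 ✓.
At position 4 the labels are {requested}, so ¬alarm ∧ requested → atFloor is false there. This is the first violation.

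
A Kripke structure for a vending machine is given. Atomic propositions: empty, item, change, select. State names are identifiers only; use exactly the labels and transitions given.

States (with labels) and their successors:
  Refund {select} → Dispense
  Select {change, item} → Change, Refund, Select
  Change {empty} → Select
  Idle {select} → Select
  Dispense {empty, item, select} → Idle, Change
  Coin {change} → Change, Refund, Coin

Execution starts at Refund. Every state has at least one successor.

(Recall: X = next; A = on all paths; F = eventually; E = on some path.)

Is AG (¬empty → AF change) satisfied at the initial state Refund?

States satisfying ¬empty → AF change: {Refund, Select, Change, Idle, Dispense, Coin}.
States satisfying AG (¬empty → AF change): {Refund, Select, Change, Idle, Dispense, Coin}.
Every state reachable from Refund satisfies ¬empty → AF change.
Refund ∈ Sat(AG (¬empty → AF change)).

Yes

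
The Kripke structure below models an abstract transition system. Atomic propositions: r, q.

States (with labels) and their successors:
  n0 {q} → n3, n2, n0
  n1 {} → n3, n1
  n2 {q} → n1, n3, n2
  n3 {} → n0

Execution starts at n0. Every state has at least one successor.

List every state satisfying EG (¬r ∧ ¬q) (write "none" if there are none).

{n1}

States satisfying ¬r ∧ ¬q: {n1, n3}.
States satisfying EG (¬r ∧ ¬q): {n1}.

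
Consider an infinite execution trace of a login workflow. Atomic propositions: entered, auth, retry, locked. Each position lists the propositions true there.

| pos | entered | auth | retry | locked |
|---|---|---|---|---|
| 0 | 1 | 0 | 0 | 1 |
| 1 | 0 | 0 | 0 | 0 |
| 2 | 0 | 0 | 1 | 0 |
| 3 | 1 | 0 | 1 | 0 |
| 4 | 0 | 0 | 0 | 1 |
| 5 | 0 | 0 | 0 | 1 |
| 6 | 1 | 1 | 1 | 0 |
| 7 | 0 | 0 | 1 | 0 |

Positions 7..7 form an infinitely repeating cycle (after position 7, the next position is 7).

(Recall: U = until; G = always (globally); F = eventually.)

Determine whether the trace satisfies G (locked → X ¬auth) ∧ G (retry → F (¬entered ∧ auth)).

Violated

locked → X ¬auth must hold at every position from 0 onward. It fails at position 5, so G (locked → X ¬auth) is false.
Positions where locked holds: 0, 4, 5.
Check X ¬auth at each: 0→ok, 4→ok, 5→fails.
retry → F (¬entered ∧ auth) must hold at every position from 0 onward. It fails at position 2, so G (retry → F (¬entered ∧ auth)) is false.
Positions where retry holds: 2, 3, 6, 7.
Check F (¬entered ∧ auth) at each: 2→fails, 3→fails, 6→fails, 7→fails.
At position 0: G (locked → X ¬auth) is false; G (retry → F (¬entered ∧ auth)) is false; so G (locked → X ¬auth) ∧ G (retry → F (¬entered ∧ auth)) is false.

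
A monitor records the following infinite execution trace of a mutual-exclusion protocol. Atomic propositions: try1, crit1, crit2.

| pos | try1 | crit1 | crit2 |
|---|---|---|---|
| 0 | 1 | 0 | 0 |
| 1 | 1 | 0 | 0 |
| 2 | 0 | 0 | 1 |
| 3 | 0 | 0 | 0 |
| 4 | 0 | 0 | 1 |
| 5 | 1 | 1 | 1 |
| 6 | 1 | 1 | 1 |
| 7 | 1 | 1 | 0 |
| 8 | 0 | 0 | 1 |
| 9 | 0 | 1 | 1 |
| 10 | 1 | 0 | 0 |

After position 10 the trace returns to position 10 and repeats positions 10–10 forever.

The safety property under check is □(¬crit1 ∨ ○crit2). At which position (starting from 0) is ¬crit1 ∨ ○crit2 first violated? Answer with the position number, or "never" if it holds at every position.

Check ¬crit1 ∨ ○crit2 at each position in order: 0 ✓, 1 ✓, 2 ✓, 3 ✓, 4 ✓, 5 ✓.
At position 6 the labels are {crit1, crit2, try1} and the next position 7 has {crit1, try1}, so ¬crit1 ∨ ○crit2 is false there. This is the first violation.

6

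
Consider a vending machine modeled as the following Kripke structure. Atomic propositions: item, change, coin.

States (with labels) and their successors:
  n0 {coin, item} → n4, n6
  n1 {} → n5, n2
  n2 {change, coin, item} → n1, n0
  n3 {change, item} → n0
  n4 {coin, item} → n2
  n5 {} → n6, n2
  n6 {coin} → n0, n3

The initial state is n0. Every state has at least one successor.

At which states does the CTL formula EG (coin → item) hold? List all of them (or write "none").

States satisfying coin → item: {n0, n1, n2, n3, n4, n5}.
States satisfying EG (coin → item): {n0, n1, n2, n3, n4, n5}.

{n0, n1, n2, n3, n4, n5}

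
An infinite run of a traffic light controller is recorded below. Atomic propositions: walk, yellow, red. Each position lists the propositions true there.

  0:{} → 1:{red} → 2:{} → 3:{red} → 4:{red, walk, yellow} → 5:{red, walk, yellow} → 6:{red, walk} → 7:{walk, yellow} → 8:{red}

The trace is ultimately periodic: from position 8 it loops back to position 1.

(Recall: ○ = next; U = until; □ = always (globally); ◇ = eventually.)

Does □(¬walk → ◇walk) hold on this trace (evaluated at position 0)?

Satisfied

¬walk → ◇walk holds at every position 0..8, and those are all positions ever visited, so □(¬walk → ◇walk) holds.
Positions where ¬walk holds: 0, 1, 2, 3, 8.
Check ◇walk at each: 0→ok, 1→ok, 2→ok, 3→ok, 8→ok.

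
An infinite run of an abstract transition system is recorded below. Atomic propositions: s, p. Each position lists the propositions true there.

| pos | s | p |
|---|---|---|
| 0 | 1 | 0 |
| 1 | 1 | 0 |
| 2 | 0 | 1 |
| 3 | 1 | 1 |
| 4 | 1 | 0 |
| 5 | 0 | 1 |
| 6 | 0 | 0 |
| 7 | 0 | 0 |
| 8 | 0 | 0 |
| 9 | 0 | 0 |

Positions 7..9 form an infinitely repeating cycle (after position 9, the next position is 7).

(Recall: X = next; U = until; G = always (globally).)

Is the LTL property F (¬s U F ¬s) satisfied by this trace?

Satisfied

¬s U F ¬s holds at position 0, which is reachable from 0, so F (¬s U F ¬s) holds.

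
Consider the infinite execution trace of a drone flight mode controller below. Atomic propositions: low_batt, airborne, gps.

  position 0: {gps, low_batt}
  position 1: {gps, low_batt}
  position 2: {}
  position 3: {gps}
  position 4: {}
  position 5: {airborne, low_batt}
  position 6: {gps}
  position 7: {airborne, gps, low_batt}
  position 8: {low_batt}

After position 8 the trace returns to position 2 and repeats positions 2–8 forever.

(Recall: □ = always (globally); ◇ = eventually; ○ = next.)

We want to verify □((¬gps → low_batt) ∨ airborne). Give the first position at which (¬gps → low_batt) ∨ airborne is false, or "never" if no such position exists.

2

Check (¬gps → low_batt) ∨ airborne at each position in order: 0 ✓, 1 ✓.
At position 2 the labels are {}, so (¬gps → low_batt) ∨ airborne is false there. This is the first violation.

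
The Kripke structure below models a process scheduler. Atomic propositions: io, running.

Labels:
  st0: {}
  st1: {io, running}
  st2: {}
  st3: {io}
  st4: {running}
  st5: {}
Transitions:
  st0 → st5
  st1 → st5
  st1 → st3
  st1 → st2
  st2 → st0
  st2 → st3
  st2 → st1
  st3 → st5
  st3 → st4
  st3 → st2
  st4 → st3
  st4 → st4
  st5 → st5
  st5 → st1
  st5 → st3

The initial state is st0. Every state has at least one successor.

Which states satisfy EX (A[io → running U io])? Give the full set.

States satisfying A[io → running U io]: {st1, st3}.
States satisfying EX (A[io → running U io]): {st1, st2, st4, st5}.

{st1, st2, st4, st5}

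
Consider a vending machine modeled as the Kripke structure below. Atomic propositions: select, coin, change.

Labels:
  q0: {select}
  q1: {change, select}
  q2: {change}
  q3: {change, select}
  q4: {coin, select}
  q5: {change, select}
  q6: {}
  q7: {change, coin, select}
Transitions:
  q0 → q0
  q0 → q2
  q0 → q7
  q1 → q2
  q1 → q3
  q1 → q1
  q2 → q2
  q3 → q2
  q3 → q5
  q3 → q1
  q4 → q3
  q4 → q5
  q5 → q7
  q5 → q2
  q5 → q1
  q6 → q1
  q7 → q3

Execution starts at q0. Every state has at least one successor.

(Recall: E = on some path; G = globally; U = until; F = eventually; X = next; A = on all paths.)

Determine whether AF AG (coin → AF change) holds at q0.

States satisfying AG (coin → AF change): {q0, q1, q2, q3, q4, q5, q6, q7}.
States satisfying AF AG (coin → AF change): {q0, q1, q2, q3, q4, q5, q6, q7}.
q0 ∈ Sat(AF AG (coin → AF change)).

Yes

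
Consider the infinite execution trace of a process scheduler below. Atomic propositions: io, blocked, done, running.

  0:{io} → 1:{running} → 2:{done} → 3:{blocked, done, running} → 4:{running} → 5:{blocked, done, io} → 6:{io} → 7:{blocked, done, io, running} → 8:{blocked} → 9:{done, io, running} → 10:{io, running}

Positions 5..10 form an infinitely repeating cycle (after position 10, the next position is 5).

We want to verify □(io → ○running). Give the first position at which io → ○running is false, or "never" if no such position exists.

5

Check io → ○running at each position in order: 0 ✓, 1 ✓, 2 ✓, 3 ✓, 4 ✓.
At position 5 the labels are {blocked, done, io} and the next position 6 has {io}, so io → ○running is false there. This is the first violation.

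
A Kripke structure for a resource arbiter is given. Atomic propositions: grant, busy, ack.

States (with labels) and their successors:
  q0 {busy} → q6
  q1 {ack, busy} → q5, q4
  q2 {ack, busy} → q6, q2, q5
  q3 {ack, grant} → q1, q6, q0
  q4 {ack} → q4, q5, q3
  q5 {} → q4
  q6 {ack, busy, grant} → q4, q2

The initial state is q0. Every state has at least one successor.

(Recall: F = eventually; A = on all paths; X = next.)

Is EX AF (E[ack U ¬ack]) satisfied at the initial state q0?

States satisfying AF (E[ack U ¬ack]): {q0, q1, q2, q3, q4, q5, q6}.
States satisfying EX AF (E[ack U ¬ack]): {q0, q1, q2, q3, q4, q5, q6}.
q0 ∈ Sat(EX AF (E[ack U ¬ack])).

Yes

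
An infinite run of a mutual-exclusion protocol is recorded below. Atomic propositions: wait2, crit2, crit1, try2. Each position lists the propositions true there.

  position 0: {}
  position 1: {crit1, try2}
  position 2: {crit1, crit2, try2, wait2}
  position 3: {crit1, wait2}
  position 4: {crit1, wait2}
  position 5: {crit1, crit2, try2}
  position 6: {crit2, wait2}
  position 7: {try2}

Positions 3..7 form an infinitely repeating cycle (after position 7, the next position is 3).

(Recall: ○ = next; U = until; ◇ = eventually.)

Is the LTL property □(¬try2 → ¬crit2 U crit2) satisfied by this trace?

¬try2 → ¬crit2 U crit2 holds at every position 0..7, and those are all positions ever visited, so □(¬try2 → ¬crit2 U crit2) holds.
Positions where ¬try2 holds: 0, 3, 4, 6.
Check ¬crit2 U crit2 at each: 0→ok, 3→ok, 4→ok, 6→ok.

Satisfied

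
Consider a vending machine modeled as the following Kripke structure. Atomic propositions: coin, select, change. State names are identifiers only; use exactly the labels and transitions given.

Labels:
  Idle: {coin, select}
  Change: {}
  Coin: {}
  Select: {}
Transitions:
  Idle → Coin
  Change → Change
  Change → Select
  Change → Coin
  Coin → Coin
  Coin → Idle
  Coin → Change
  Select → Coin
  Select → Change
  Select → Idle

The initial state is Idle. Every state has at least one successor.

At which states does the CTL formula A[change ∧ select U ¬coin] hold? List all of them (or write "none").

{Change, Coin, Select}

States satisfying change ∧ select: ∅.
States satisfying ¬coin: {Change, Coin, Select}.
States satisfying A[change ∧ select U ¬coin]: {Change, Coin, Select}.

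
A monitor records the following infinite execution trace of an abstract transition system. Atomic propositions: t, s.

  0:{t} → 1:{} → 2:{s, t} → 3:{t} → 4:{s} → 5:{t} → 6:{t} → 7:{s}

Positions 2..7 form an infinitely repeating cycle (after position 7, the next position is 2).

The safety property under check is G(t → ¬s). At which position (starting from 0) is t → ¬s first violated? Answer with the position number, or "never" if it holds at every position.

Check t → ¬s at each position in order: 0 ✓, 1 ✓.
At position 2 the labels are {s, t}, so t → ¬s is false there. This is the first violation.

2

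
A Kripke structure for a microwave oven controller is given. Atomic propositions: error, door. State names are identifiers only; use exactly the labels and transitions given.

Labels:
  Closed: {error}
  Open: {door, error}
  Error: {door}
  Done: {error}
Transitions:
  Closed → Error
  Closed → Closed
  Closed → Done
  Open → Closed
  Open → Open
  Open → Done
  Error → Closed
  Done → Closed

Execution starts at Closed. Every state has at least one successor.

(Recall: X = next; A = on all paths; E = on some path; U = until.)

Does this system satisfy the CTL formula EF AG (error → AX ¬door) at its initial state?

Does not hold

States satisfying AG (error → AX ¬door): ∅.
States satisfying EF AG (error → AX ¬door): ∅.
No suitable path/successor from Closed witnesses the formula.
Closed ∉ Sat(EF AG (error → AX ¬door)).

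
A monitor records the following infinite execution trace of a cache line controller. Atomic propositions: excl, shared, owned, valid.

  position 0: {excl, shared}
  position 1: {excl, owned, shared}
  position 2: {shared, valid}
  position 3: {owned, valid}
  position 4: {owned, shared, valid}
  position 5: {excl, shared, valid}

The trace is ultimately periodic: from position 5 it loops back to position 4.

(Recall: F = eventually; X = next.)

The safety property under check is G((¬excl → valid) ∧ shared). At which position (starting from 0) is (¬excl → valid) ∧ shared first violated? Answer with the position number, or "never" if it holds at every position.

Check (¬excl → valid) ∧ shared at each position in order: 0 ✓, 1 ✓, 2 ✓.
At position 3 the labels are {owned, valid}, so (¬excl → valid) ∧ shared is false there. This is the first violation.

3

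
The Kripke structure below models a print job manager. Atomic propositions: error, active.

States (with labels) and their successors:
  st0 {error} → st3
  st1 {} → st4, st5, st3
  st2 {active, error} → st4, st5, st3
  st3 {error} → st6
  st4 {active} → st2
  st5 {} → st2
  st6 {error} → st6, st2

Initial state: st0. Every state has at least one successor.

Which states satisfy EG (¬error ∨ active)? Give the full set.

States satisfying ¬error ∨ active: {st1, st2, st4, st5}.
States satisfying EG (¬error ∨ active): {st1, st2, st4, st5}.

{st1, st2, st4, st5}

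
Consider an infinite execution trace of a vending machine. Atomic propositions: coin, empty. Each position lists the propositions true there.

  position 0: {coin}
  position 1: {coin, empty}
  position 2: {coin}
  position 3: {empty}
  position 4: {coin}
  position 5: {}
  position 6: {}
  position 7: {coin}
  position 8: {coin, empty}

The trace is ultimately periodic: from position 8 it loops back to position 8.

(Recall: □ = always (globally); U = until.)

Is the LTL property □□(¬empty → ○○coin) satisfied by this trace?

No

□(¬empty → ○○coin) must hold at every position from 0 onward. It fails at position 0, so □□(¬empty → ○○coin) is false.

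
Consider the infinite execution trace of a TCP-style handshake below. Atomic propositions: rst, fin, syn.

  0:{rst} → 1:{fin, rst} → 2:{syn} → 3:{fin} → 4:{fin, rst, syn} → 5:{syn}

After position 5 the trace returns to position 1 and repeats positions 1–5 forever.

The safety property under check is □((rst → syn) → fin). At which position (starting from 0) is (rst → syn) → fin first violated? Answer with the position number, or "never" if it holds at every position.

Check (rst → syn) → fin at each position in order: 0 ✓, 1 ✓.
At position 2 the labels are {syn}, so (rst → syn) → fin is false there. This is the first violation.

2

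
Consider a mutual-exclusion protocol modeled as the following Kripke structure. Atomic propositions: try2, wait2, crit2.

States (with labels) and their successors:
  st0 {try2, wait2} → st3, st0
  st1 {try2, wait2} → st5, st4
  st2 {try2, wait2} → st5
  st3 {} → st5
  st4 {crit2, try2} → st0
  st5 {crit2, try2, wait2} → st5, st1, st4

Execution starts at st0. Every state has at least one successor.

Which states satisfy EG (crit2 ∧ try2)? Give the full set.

{st5}

States satisfying crit2 ∧ try2: {st4, st5}.
States satisfying EG (crit2 ∧ try2): {st5}.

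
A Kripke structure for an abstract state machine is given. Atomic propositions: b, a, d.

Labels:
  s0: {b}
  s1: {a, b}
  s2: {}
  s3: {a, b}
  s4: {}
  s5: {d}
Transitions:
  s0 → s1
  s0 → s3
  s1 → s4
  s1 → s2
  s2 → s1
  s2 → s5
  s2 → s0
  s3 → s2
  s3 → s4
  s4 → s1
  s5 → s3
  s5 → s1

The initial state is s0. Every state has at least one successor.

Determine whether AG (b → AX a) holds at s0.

States satisfying b → AX a: {s0, s2, s4, s5}.
States satisfying AG (b → AX a): ∅.
s1 is reachable from s0 and violates b → AX a, so AG fails at s0.
s0 ∉ Sat(AG (b → AX a)).

Violated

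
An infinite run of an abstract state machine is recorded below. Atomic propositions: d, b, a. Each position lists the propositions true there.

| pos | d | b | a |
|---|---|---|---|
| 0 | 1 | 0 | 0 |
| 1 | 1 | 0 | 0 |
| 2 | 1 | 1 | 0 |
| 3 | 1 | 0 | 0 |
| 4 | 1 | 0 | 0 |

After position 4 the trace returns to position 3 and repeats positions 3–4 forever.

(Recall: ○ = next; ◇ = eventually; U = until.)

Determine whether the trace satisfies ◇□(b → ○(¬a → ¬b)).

□(b → ○(¬a → ¬b)) holds at position 0, which is reachable from 0, so ◇□(b → ○(¬a → ¬b)) holds.

Satisfied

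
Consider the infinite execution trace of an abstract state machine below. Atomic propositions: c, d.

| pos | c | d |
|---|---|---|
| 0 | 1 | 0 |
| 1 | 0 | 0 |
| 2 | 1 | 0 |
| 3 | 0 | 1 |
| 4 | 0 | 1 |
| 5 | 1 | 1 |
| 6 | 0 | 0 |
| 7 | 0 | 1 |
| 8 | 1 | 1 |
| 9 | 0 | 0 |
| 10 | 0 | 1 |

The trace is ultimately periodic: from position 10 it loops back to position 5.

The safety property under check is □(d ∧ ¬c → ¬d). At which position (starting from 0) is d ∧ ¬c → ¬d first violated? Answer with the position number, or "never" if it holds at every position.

Check d ∧ ¬c → ¬d at each position in order: 0 ✓, 1 ✓, 2 ✓.
At position 3 the labels are {d}, so d ∧ ¬c → ¬d is false there. This is the first violation.

3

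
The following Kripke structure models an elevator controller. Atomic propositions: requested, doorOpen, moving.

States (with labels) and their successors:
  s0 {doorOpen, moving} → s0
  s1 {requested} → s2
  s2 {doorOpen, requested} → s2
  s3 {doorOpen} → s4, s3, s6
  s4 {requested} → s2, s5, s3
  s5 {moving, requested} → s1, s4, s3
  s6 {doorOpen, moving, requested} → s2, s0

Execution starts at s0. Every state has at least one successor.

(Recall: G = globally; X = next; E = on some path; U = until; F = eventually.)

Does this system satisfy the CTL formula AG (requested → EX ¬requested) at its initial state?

States satisfying requested → EX ¬requested: {s0, s3, s4, s5, s6}.
States satisfying AG (requested → EX ¬requested): {s0}.
Every state reachable from s0 satisfies requested → EX ¬requested.
s0 ∈ Sat(AG (requested → EX ¬requested)).

Satisfied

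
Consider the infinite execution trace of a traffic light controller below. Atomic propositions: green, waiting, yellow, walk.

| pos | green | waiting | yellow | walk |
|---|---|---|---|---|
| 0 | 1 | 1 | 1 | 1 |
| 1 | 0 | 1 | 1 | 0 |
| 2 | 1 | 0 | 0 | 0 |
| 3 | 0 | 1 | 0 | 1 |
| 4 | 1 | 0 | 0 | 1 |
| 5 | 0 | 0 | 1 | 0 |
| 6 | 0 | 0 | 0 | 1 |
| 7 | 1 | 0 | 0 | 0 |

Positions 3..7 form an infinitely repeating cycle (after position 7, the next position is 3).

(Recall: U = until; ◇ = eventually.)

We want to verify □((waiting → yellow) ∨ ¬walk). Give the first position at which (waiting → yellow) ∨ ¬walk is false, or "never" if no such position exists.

3

Check (waiting → yellow) ∨ ¬walk at each position in order: 0 ✓, 1 ✓, 2 ✓.
At position 3 the labels are {waiting, walk}, so (waiting → yellow) ∨ ¬walk is false there. This is the first violation.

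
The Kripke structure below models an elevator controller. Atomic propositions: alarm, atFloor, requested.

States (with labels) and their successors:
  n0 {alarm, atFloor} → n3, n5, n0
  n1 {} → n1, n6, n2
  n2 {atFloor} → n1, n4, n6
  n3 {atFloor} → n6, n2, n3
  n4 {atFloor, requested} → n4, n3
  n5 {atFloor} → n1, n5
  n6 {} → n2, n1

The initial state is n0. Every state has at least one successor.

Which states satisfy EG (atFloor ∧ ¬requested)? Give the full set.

{n0, n3, n5}

States satisfying atFloor ∧ ¬requested: {n0, n2, n3, n5}.
States satisfying EG (atFloor ∧ ¬requested): {n0, n3, n5}.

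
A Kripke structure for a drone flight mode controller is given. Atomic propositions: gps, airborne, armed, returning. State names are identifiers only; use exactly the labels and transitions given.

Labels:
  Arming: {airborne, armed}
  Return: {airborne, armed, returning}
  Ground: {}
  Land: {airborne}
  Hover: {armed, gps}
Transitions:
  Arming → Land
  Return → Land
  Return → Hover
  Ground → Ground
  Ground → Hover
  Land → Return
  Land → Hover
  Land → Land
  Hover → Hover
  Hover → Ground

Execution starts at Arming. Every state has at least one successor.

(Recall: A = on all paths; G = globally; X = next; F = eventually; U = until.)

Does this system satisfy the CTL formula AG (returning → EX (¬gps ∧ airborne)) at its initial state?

Satisfied

States satisfying returning → EX (¬gps ∧ airborne): {Arming, Return, Ground, Land, Hover}.
States satisfying AG (returning → EX (¬gps ∧ airborne)): {Arming, Return, Ground, Land, Hover}.
Every state reachable from Arming satisfies returning → EX (¬gps ∧ airborne).
Arming ∈ Sat(AG (returning → EX (¬gps ∧ airborne))).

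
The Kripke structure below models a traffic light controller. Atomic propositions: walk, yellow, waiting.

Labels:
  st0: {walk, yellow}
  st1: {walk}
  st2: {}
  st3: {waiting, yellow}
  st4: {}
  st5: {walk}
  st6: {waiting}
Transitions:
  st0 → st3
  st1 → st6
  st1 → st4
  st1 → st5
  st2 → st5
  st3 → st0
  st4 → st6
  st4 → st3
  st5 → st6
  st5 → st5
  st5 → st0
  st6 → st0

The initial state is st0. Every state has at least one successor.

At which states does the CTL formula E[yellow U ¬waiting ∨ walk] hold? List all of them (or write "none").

States satisfying yellow: {st0, st3}.
States satisfying ¬waiting ∨ walk: {st0, st1, st2, st4, st5}.
States satisfying E[yellow U ¬waiting ∨ walk]: {st0, st1, st2, st3, st4, st5}.

{st0, st1, st2, st3, st4, st5}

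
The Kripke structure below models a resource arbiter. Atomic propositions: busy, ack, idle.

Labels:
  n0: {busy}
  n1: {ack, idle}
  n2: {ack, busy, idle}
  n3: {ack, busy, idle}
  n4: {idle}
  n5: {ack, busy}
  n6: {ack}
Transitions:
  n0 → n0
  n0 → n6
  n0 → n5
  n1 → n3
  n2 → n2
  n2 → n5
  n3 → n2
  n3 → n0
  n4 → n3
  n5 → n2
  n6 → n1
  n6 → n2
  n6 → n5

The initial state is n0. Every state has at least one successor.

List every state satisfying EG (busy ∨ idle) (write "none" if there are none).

States satisfying busy ∨ idle: {n0, n1, n2, n3, n4, n5}.
States satisfying EG (busy ∨ idle): {n0, n1, n2, n3, n4, n5}.

{n0, n1, n2, n3, n4, n5}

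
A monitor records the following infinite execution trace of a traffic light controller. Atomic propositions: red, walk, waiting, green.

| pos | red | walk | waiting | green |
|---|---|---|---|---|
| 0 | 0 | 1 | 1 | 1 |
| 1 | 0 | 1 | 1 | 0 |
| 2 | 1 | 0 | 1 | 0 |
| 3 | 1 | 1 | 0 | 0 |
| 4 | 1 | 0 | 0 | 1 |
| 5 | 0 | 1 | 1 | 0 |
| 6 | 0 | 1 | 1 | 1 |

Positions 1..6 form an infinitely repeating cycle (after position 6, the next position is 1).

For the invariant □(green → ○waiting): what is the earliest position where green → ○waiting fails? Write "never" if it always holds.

never

green → ○waiting holds at every position 0..6, and those are all the positions the trace ever visits, so the invariant □(green → ○waiting) is never violated.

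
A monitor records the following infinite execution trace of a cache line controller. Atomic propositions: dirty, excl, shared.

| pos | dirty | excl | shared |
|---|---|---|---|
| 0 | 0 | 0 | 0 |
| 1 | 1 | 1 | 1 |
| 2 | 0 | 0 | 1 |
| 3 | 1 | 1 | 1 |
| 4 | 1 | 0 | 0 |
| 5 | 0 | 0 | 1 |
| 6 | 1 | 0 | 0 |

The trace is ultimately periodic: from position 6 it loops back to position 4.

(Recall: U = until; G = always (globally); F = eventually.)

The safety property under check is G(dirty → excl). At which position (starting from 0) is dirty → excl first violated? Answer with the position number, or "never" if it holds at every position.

4

Check dirty → excl at each position in order: 0 ✓, 1 ✓, 2 ✓, 3 ✓.
At position 4 the labels are {dirty}, so dirty → excl is false there. This is the first violation.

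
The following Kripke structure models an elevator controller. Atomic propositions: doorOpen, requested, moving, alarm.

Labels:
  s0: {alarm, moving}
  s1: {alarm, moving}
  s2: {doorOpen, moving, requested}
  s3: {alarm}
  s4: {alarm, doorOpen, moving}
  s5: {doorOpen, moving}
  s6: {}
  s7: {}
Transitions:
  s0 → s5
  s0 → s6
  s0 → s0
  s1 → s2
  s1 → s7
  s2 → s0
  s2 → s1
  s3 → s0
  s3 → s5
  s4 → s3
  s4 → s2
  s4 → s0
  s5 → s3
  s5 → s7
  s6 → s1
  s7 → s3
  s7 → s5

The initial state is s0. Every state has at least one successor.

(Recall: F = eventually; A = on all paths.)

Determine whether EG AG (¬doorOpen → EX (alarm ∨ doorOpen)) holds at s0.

States satisfying AG (¬doorOpen → EX (alarm ∨ doorOpen)): {s0, s1, s2, s3, s4, s5, s6, s7}.
States satisfying EG AG (¬doorOpen → EX (alarm ∨ doorOpen)): {s0, s1, s2, s3, s4, s5, s6, s7}.
s0 ∈ Sat(EG AG (¬doorOpen → EX (alarm ∨ doorOpen))).

Satisfied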